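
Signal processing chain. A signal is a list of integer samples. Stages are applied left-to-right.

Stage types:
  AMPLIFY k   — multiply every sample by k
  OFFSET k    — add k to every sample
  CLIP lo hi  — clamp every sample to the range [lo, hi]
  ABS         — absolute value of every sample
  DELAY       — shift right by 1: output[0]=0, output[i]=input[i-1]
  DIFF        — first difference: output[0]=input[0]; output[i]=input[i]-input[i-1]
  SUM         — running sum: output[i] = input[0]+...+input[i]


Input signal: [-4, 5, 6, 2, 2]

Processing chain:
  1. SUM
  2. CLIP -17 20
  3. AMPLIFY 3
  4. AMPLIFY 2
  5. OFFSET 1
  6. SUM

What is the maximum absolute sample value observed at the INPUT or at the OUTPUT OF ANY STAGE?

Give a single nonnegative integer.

Answer: 149

Derivation:
Input: [-4, 5, 6, 2, 2] (max |s|=6)
Stage 1 (SUM): sum[0..0]=-4, sum[0..1]=1, sum[0..2]=7, sum[0..3]=9, sum[0..4]=11 -> [-4, 1, 7, 9, 11] (max |s|=11)
Stage 2 (CLIP -17 20): clip(-4,-17,20)=-4, clip(1,-17,20)=1, clip(7,-17,20)=7, clip(9,-17,20)=9, clip(11,-17,20)=11 -> [-4, 1, 7, 9, 11] (max |s|=11)
Stage 3 (AMPLIFY 3): -4*3=-12, 1*3=3, 7*3=21, 9*3=27, 11*3=33 -> [-12, 3, 21, 27, 33] (max |s|=33)
Stage 4 (AMPLIFY 2): -12*2=-24, 3*2=6, 21*2=42, 27*2=54, 33*2=66 -> [-24, 6, 42, 54, 66] (max |s|=66)
Stage 5 (OFFSET 1): -24+1=-23, 6+1=7, 42+1=43, 54+1=55, 66+1=67 -> [-23, 7, 43, 55, 67] (max |s|=67)
Stage 6 (SUM): sum[0..0]=-23, sum[0..1]=-16, sum[0..2]=27, sum[0..3]=82, sum[0..4]=149 -> [-23, -16, 27, 82, 149] (max |s|=149)
Overall max amplitude: 149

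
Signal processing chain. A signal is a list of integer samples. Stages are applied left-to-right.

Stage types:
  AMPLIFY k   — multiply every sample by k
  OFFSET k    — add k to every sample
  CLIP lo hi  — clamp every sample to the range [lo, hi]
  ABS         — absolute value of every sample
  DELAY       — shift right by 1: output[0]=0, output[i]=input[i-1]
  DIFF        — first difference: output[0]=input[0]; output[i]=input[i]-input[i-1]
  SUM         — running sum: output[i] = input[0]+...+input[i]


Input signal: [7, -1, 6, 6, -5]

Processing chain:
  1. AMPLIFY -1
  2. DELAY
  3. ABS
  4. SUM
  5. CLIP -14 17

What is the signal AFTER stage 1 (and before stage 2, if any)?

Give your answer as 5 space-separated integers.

Input: [7, -1, 6, 6, -5]
Stage 1 (AMPLIFY -1): 7*-1=-7, -1*-1=1, 6*-1=-6, 6*-1=-6, -5*-1=5 -> [-7, 1, -6, -6, 5]

Answer: -7 1 -6 -6 5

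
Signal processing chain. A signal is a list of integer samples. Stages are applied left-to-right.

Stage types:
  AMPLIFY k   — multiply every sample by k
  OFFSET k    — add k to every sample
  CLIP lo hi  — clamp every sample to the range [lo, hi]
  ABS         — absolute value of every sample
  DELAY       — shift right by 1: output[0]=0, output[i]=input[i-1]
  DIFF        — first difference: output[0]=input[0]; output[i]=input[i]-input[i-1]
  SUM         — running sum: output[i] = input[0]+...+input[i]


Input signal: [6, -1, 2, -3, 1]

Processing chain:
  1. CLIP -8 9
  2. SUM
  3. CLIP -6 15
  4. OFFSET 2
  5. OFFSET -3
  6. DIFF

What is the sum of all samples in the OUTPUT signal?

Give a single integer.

Answer: 4

Derivation:
Input: [6, -1, 2, -3, 1]
Stage 1 (CLIP -8 9): clip(6,-8,9)=6, clip(-1,-8,9)=-1, clip(2,-8,9)=2, clip(-3,-8,9)=-3, clip(1,-8,9)=1 -> [6, -1, 2, -3, 1]
Stage 2 (SUM): sum[0..0]=6, sum[0..1]=5, sum[0..2]=7, sum[0..3]=4, sum[0..4]=5 -> [6, 5, 7, 4, 5]
Stage 3 (CLIP -6 15): clip(6,-6,15)=6, clip(5,-6,15)=5, clip(7,-6,15)=7, clip(4,-6,15)=4, clip(5,-6,15)=5 -> [6, 5, 7, 4, 5]
Stage 4 (OFFSET 2): 6+2=8, 5+2=7, 7+2=9, 4+2=6, 5+2=7 -> [8, 7, 9, 6, 7]
Stage 5 (OFFSET -3): 8+-3=5, 7+-3=4, 9+-3=6, 6+-3=3, 7+-3=4 -> [5, 4, 6, 3, 4]
Stage 6 (DIFF): s[0]=5, 4-5=-1, 6-4=2, 3-6=-3, 4-3=1 -> [5, -1, 2, -3, 1]
Output sum: 4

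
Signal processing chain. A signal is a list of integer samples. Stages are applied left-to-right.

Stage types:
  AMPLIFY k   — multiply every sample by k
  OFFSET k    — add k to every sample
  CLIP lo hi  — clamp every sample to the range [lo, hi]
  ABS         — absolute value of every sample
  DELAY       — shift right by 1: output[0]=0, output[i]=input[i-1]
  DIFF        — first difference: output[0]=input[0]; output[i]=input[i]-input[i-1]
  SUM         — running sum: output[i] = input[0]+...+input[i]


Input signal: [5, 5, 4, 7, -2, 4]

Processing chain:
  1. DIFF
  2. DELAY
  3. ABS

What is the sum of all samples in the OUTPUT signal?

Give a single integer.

Answer: 18

Derivation:
Input: [5, 5, 4, 7, -2, 4]
Stage 1 (DIFF): s[0]=5, 5-5=0, 4-5=-1, 7-4=3, -2-7=-9, 4--2=6 -> [5, 0, -1, 3, -9, 6]
Stage 2 (DELAY): [0, 5, 0, -1, 3, -9] = [0, 5, 0, -1, 3, -9] -> [0, 5, 0, -1, 3, -9]
Stage 3 (ABS): |0|=0, |5|=5, |0|=0, |-1|=1, |3|=3, |-9|=9 -> [0, 5, 0, 1, 3, 9]
Output sum: 18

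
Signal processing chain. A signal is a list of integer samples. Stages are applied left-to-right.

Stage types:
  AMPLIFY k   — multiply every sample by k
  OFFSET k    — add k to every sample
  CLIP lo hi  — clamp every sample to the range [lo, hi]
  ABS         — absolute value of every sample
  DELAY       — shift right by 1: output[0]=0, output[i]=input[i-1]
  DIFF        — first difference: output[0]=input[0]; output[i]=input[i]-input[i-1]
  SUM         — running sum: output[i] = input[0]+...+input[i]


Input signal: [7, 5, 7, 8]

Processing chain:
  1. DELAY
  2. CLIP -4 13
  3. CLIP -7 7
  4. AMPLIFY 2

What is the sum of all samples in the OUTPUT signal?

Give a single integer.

Answer: 38

Derivation:
Input: [7, 5, 7, 8]
Stage 1 (DELAY): [0, 7, 5, 7] = [0, 7, 5, 7] -> [0, 7, 5, 7]
Stage 2 (CLIP -4 13): clip(0,-4,13)=0, clip(7,-4,13)=7, clip(5,-4,13)=5, clip(7,-4,13)=7 -> [0, 7, 5, 7]
Stage 3 (CLIP -7 7): clip(0,-7,7)=0, clip(7,-7,7)=7, clip(5,-7,7)=5, clip(7,-7,7)=7 -> [0, 7, 5, 7]
Stage 4 (AMPLIFY 2): 0*2=0, 7*2=14, 5*2=10, 7*2=14 -> [0, 14, 10, 14]
Output sum: 38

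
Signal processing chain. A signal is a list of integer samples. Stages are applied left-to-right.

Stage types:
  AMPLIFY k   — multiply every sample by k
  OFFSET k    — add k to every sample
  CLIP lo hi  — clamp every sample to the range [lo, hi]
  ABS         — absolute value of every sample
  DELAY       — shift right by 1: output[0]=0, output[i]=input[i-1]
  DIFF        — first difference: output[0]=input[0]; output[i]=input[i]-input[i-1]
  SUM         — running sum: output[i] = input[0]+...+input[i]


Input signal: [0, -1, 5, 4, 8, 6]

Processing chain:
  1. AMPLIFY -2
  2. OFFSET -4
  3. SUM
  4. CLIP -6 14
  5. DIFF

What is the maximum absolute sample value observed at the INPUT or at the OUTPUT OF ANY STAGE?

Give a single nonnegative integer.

Answer: 68

Derivation:
Input: [0, -1, 5, 4, 8, 6] (max |s|=8)
Stage 1 (AMPLIFY -2): 0*-2=0, -1*-2=2, 5*-2=-10, 4*-2=-8, 8*-2=-16, 6*-2=-12 -> [0, 2, -10, -8, -16, -12] (max |s|=16)
Stage 2 (OFFSET -4): 0+-4=-4, 2+-4=-2, -10+-4=-14, -8+-4=-12, -16+-4=-20, -12+-4=-16 -> [-4, -2, -14, -12, -20, -16] (max |s|=20)
Stage 3 (SUM): sum[0..0]=-4, sum[0..1]=-6, sum[0..2]=-20, sum[0..3]=-32, sum[0..4]=-52, sum[0..5]=-68 -> [-4, -6, -20, -32, -52, -68] (max |s|=68)
Stage 4 (CLIP -6 14): clip(-4,-6,14)=-4, clip(-6,-6,14)=-6, clip(-20,-6,14)=-6, clip(-32,-6,14)=-6, clip(-52,-6,14)=-6, clip(-68,-6,14)=-6 -> [-4, -6, -6, -6, -6, -6] (max |s|=6)
Stage 5 (DIFF): s[0]=-4, -6--4=-2, -6--6=0, -6--6=0, -6--6=0, -6--6=0 -> [-4, -2, 0, 0, 0, 0] (max |s|=4)
Overall max amplitude: 68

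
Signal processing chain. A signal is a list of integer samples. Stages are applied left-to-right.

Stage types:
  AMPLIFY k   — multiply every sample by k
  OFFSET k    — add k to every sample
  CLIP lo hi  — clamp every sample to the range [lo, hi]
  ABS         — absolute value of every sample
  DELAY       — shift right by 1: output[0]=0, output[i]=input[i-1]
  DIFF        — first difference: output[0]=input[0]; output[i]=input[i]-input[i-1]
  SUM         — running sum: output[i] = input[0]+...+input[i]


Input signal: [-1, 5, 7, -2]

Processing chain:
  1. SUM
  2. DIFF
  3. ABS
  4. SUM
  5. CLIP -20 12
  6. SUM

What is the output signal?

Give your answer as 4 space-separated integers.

Input: [-1, 5, 7, -2]
Stage 1 (SUM): sum[0..0]=-1, sum[0..1]=4, sum[0..2]=11, sum[0..3]=9 -> [-1, 4, 11, 9]
Stage 2 (DIFF): s[0]=-1, 4--1=5, 11-4=7, 9-11=-2 -> [-1, 5, 7, -2]
Stage 3 (ABS): |-1|=1, |5|=5, |7|=7, |-2|=2 -> [1, 5, 7, 2]
Stage 4 (SUM): sum[0..0]=1, sum[0..1]=6, sum[0..2]=13, sum[0..3]=15 -> [1, 6, 13, 15]
Stage 5 (CLIP -20 12): clip(1,-20,12)=1, clip(6,-20,12)=6, clip(13,-20,12)=12, clip(15,-20,12)=12 -> [1, 6, 12, 12]
Stage 6 (SUM): sum[0..0]=1, sum[0..1]=7, sum[0..2]=19, sum[0..3]=31 -> [1, 7, 19, 31]

Answer: 1 7 19 31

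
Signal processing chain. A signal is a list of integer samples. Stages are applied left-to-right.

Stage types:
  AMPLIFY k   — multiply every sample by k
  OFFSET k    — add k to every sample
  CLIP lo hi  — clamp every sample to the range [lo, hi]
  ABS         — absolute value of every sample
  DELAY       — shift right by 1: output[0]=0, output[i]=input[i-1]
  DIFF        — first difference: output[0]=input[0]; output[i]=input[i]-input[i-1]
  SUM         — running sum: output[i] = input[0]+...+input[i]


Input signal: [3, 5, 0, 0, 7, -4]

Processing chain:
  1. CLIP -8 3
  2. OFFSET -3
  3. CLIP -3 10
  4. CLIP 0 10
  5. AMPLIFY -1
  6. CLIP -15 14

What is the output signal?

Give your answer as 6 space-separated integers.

Input: [3, 5, 0, 0, 7, -4]
Stage 1 (CLIP -8 3): clip(3,-8,3)=3, clip(5,-8,3)=3, clip(0,-8,3)=0, clip(0,-8,3)=0, clip(7,-8,3)=3, clip(-4,-8,3)=-4 -> [3, 3, 0, 0, 3, -4]
Stage 2 (OFFSET -3): 3+-3=0, 3+-3=0, 0+-3=-3, 0+-3=-3, 3+-3=0, -4+-3=-7 -> [0, 0, -3, -3, 0, -7]
Stage 3 (CLIP -3 10): clip(0,-3,10)=0, clip(0,-3,10)=0, clip(-3,-3,10)=-3, clip(-3,-3,10)=-3, clip(0,-3,10)=0, clip(-7,-3,10)=-3 -> [0, 0, -3, -3, 0, -3]
Stage 4 (CLIP 0 10): clip(0,0,10)=0, clip(0,0,10)=0, clip(-3,0,10)=0, clip(-3,0,10)=0, clip(0,0,10)=0, clip(-3,0,10)=0 -> [0, 0, 0, 0, 0, 0]
Stage 5 (AMPLIFY -1): 0*-1=0, 0*-1=0, 0*-1=0, 0*-1=0, 0*-1=0, 0*-1=0 -> [0, 0, 0, 0, 0, 0]
Stage 6 (CLIP -15 14): clip(0,-15,14)=0, clip(0,-15,14)=0, clip(0,-15,14)=0, clip(0,-15,14)=0, clip(0,-15,14)=0, clip(0,-15,14)=0 -> [0, 0, 0, 0, 0, 0]

Answer: 0 0 0 0 0 0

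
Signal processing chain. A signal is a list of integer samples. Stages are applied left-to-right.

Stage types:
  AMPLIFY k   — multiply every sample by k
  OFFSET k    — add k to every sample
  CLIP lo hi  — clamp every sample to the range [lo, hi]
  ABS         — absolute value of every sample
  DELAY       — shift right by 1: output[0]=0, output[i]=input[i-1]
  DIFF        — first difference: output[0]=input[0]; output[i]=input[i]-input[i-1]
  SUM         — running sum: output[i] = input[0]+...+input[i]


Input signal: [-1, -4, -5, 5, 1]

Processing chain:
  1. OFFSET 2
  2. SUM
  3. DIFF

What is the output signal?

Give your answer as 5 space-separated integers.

Answer: 1 -2 -3 7 3

Derivation:
Input: [-1, -4, -5, 5, 1]
Stage 1 (OFFSET 2): -1+2=1, -4+2=-2, -5+2=-3, 5+2=7, 1+2=3 -> [1, -2, -3, 7, 3]
Stage 2 (SUM): sum[0..0]=1, sum[0..1]=-1, sum[0..2]=-4, sum[0..3]=3, sum[0..4]=6 -> [1, -1, -4, 3, 6]
Stage 3 (DIFF): s[0]=1, -1-1=-2, -4--1=-3, 3--4=7, 6-3=3 -> [1, -2, -3, 7, 3]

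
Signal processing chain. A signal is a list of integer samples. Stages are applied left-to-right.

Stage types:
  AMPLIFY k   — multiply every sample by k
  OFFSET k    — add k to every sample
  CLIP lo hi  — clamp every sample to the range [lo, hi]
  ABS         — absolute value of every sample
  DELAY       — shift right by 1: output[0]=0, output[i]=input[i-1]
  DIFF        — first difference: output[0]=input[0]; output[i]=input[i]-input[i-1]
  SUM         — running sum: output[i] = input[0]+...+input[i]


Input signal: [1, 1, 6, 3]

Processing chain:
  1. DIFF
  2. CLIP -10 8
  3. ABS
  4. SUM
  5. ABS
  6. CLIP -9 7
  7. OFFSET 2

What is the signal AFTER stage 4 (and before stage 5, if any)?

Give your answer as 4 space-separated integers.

Input: [1, 1, 6, 3]
Stage 1 (DIFF): s[0]=1, 1-1=0, 6-1=5, 3-6=-3 -> [1, 0, 5, -3]
Stage 2 (CLIP -10 8): clip(1,-10,8)=1, clip(0,-10,8)=0, clip(5,-10,8)=5, clip(-3,-10,8)=-3 -> [1, 0, 5, -3]
Stage 3 (ABS): |1|=1, |0|=0, |5|=5, |-3|=3 -> [1, 0, 5, 3]
Stage 4 (SUM): sum[0..0]=1, sum[0..1]=1, sum[0..2]=6, sum[0..3]=9 -> [1, 1, 6, 9]

Answer: 1 1 6 9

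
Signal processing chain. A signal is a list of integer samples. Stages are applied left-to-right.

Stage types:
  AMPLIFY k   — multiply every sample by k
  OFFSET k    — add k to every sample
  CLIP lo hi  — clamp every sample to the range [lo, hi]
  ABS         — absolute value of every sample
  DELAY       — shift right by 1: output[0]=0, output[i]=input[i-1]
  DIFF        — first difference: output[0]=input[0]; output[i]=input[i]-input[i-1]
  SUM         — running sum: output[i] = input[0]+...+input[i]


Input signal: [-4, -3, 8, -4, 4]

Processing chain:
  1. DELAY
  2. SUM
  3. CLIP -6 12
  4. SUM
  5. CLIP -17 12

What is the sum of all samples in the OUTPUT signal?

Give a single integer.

Answer: -35

Derivation:
Input: [-4, -3, 8, -4, 4]
Stage 1 (DELAY): [0, -4, -3, 8, -4] = [0, -4, -3, 8, -4] -> [0, -4, -3, 8, -4]
Stage 2 (SUM): sum[0..0]=0, sum[0..1]=-4, sum[0..2]=-7, sum[0..3]=1, sum[0..4]=-3 -> [0, -4, -7, 1, -3]
Stage 3 (CLIP -6 12): clip(0,-6,12)=0, clip(-4,-6,12)=-4, clip(-7,-6,12)=-6, clip(1,-6,12)=1, clip(-3,-6,12)=-3 -> [0, -4, -6, 1, -3]
Stage 4 (SUM): sum[0..0]=0, sum[0..1]=-4, sum[0..2]=-10, sum[0..3]=-9, sum[0..4]=-12 -> [0, -4, -10, -9, -12]
Stage 5 (CLIP -17 12): clip(0,-17,12)=0, clip(-4,-17,12)=-4, clip(-10,-17,12)=-10, clip(-9,-17,12)=-9, clip(-12,-17,12)=-12 -> [0, -4, -10, -9, -12]
Output sum: -35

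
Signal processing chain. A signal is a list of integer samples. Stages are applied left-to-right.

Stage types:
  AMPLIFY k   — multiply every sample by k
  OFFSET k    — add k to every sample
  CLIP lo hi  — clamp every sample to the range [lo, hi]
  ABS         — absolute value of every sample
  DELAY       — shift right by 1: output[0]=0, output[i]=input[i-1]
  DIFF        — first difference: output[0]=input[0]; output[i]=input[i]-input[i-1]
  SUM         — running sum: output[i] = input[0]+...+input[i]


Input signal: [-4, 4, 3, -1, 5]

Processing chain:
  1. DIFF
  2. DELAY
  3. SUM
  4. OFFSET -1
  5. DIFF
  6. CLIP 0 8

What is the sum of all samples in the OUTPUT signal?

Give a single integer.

Answer: 8

Derivation:
Input: [-4, 4, 3, -1, 5]
Stage 1 (DIFF): s[0]=-4, 4--4=8, 3-4=-1, -1-3=-4, 5--1=6 -> [-4, 8, -1, -4, 6]
Stage 2 (DELAY): [0, -4, 8, -1, -4] = [0, -4, 8, -1, -4] -> [0, -4, 8, -1, -4]
Stage 3 (SUM): sum[0..0]=0, sum[0..1]=-4, sum[0..2]=4, sum[0..3]=3, sum[0..4]=-1 -> [0, -4, 4, 3, -1]
Stage 4 (OFFSET -1): 0+-1=-1, -4+-1=-5, 4+-1=3, 3+-1=2, -1+-1=-2 -> [-1, -5, 3, 2, -2]
Stage 5 (DIFF): s[0]=-1, -5--1=-4, 3--5=8, 2-3=-1, -2-2=-4 -> [-1, -4, 8, -1, -4]
Stage 6 (CLIP 0 8): clip(-1,0,8)=0, clip(-4,0,8)=0, clip(8,0,8)=8, clip(-1,0,8)=0, clip(-4,0,8)=0 -> [0, 0, 8, 0, 0]
Output sum: 8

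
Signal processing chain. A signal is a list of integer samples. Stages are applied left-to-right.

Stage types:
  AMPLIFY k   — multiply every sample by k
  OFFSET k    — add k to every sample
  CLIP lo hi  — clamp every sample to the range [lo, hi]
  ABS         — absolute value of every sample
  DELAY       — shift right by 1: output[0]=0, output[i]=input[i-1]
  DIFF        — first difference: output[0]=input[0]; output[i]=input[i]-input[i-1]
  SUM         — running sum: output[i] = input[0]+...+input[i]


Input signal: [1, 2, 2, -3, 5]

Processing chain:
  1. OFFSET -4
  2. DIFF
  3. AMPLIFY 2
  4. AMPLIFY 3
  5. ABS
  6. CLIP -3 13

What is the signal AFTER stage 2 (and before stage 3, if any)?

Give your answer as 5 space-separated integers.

Input: [1, 2, 2, -3, 5]
Stage 1 (OFFSET -4): 1+-4=-3, 2+-4=-2, 2+-4=-2, -3+-4=-7, 5+-4=1 -> [-3, -2, -2, -7, 1]
Stage 2 (DIFF): s[0]=-3, -2--3=1, -2--2=0, -7--2=-5, 1--7=8 -> [-3, 1, 0, -5, 8]

Answer: -3 1 0 -5 8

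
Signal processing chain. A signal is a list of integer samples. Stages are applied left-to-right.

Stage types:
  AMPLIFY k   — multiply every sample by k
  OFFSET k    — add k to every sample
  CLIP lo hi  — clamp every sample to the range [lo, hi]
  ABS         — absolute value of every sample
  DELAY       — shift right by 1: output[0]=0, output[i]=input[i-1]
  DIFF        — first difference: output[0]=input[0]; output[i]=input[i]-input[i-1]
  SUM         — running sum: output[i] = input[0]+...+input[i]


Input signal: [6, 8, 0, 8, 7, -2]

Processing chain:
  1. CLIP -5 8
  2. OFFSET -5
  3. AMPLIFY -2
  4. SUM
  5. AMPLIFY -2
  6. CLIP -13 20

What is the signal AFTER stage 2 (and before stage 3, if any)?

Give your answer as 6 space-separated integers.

Answer: 1 3 -5 3 2 -7

Derivation:
Input: [6, 8, 0, 8, 7, -2]
Stage 1 (CLIP -5 8): clip(6,-5,8)=6, clip(8,-5,8)=8, clip(0,-5,8)=0, clip(8,-5,8)=8, clip(7,-5,8)=7, clip(-2,-5,8)=-2 -> [6, 8, 0, 8, 7, -2]
Stage 2 (OFFSET -5): 6+-5=1, 8+-5=3, 0+-5=-5, 8+-5=3, 7+-5=2, -2+-5=-7 -> [1, 3, -5, 3, 2, -7]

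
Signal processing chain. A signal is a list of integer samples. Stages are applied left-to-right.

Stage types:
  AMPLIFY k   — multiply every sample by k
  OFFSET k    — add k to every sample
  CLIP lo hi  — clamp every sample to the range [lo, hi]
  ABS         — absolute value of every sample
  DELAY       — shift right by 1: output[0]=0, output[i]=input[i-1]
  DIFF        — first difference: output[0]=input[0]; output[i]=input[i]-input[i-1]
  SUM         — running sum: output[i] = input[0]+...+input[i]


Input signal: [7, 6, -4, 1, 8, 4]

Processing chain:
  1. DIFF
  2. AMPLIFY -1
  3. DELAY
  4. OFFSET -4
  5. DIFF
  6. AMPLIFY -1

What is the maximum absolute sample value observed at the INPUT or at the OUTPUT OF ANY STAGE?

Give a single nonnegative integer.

Answer: 15

Derivation:
Input: [7, 6, -4, 1, 8, 4] (max |s|=8)
Stage 1 (DIFF): s[0]=7, 6-7=-1, -4-6=-10, 1--4=5, 8-1=7, 4-8=-4 -> [7, -1, -10, 5, 7, -4] (max |s|=10)
Stage 2 (AMPLIFY -1): 7*-1=-7, -1*-1=1, -10*-1=10, 5*-1=-5, 7*-1=-7, -4*-1=4 -> [-7, 1, 10, -5, -7, 4] (max |s|=10)
Stage 3 (DELAY): [0, -7, 1, 10, -5, -7] = [0, -7, 1, 10, -5, -7] -> [0, -7, 1, 10, -5, -7] (max |s|=10)
Stage 4 (OFFSET -4): 0+-4=-4, -7+-4=-11, 1+-4=-3, 10+-4=6, -5+-4=-9, -7+-4=-11 -> [-4, -11, -3, 6, -9, -11] (max |s|=11)
Stage 5 (DIFF): s[0]=-4, -11--4=-7, -3--11=8, 6--3=9, -9-6=-15, -11--9=-2 -> [-4, -7, 8, 9, -15, -2] (max |s|=15)
Stage 6 (AMPLIFY -1): -4*-1=4, -7*-1=7, 8*-1=-8, 9*-1=-9, -15*-1=15, -2*-1=2 -> [4, 7, -8, -9, 15, 2] (max |s|=15)
Overall max amplitude: 15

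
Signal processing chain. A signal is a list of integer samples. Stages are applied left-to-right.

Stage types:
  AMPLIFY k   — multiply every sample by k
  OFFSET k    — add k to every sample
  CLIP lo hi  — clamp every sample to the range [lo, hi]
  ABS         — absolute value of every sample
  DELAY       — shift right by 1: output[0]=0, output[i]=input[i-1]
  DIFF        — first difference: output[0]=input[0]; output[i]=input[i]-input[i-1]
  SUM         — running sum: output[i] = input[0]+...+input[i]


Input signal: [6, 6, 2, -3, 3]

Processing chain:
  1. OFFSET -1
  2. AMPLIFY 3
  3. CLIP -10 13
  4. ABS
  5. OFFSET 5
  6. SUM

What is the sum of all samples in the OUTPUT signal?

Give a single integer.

Answer: 227

Derivation:
Input: [6, 6, 2, -3, 3]
Stage 1 (OFFSET -1): 6+-1=5, 6+-1=5, 2+-1=1, -3+-1=-4, 3+-1=2 -> [5, 5, 1, -4, 2]
Stage 2 (AMPLIFY 3): 5*3=15, 5*3=15, 1*3=3, -4*3=-12, 2*3=6 -> [15, 15, 3, -12, 6]
Stage 3 (CLIP -10 13): clip(15,-10,13)=13, clip(15,-10,13)=13, clip(3,-10,13)=3, clip(-12,-10,13)=-10, clip(6,-10,13)=6 -> [13, 13, 3, -10, 6]
Stage 4 (ABS): |13|=13, |13|=13, |3|=3, |-10|=10, |6|=6 -> [13, 13, 3, 10, 6]
Stage 5 (OFFSET 5): 13+5=18, 13+5=18, 3+5=8, 10+5=15, 6+5=11 -> [18, 18, 8, 15, 11]
Stage 6 (SUM): sum[0..0]=18, sum[0..1]=36, sum[0..2]=44, sum[0..3]=59, sum[0..4]=70 -> [18, 36, 44, 59, 70]
Output sum: 227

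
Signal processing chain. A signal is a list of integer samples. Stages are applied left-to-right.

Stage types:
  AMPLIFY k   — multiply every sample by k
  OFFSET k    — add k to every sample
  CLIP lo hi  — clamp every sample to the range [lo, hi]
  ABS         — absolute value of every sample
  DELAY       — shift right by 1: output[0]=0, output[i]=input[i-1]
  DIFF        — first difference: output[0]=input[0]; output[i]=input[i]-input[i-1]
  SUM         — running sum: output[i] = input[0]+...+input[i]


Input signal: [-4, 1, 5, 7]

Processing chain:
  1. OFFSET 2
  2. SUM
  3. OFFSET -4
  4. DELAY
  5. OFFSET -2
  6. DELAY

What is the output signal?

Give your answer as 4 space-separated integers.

Answer: 0 -2 -8 -5

Derivation:
Input: [-4, 1, 5, 7]
Stage 1 (OFFSET 2): -4+2=-2, 1+2=3, 5+2=7, 7+2=9 -> [-2, 3, 7, 9]
Stage 2 (SUM): sum[0..0]=-2, sum[0..1]=1, sum[0..2]=8, sum[0..3]=17 -> [-2, 1, 8, 17]
Stage 3 (OFFSET -4): -2+-4=-6, 1+-4=-3, 8+-4=4, 17+-4=13 -> [-6, -3, 4, 13]
Stage 4 (DELAY): [0, -6, -3, 4] = [0, -6, -3, 4] -> [0, -6, -3, 4]
Stage 5 (OFFSET -2): 0+-2=-2, -6+-2=-8, -3+-2=-5, 4+-2=2 -> [-2, -8, -5, 2]
Stage 6 (DELAY): [0, -2, -8, -5] = [0, -2, -8, -5] -> [0, -2, -8, -5]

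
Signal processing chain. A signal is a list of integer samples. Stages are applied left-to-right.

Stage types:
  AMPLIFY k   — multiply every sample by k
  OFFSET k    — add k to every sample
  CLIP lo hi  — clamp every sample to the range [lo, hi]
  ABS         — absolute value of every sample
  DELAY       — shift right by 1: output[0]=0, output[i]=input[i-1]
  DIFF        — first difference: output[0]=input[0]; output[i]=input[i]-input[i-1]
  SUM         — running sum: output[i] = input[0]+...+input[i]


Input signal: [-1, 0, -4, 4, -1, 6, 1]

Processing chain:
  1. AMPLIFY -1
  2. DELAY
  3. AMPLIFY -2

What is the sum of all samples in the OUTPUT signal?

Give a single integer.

Answer: 8

Derivation:
Input: [-1, 0, -4, 4, -1, 6, 1]
Stage 1 (AMPLIFY -1): -1*-1=1, 0*-1=0, -4*-1=4, 4*-1=-4, -1*-1=1, 6*-1=-6, 1*-1=-1 -> [1, 0, 4, -4, 1, -6, -1]
Stage 2 (DELAY): [0, 1, 0, 4, -4, 1, -6] = [0, 1, 0, 4, -4, 1, -6] -> [0, 1, 0, 4, -4, 1, -6]
Stage 3 (AMPLIFY -2): 0*-2=0, 1*-2=-2, 0*-2=0, 4*-2=-8, -4*-2=8, 1*-2=-2, -6*-2=12 -> [0, -2, 0, -8, 8, -2, 12]
Output sum: 8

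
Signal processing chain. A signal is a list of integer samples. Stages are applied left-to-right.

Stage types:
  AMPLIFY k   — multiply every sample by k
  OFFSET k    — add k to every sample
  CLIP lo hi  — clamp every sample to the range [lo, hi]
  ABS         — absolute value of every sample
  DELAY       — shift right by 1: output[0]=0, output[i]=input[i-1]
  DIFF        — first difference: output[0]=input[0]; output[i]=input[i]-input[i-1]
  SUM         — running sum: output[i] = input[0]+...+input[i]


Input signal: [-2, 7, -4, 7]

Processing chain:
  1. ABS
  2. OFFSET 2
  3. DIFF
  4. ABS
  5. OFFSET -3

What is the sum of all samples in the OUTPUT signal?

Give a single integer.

Answer: 3

Derivation:
Input: [-2, 7, -4, 7]
Stage 1 (ABS): |-2|=2, |7|=7, |-4|=4, |7|=7 -> [2, 7, 4, 7]
Stage 2 (OFFSET 2): 2+2=4, 7+2=9, 4+2=6, 7+2=9 -> [4, 9, 6, 9]
Stage 3 (DIFF): s[0]=4, 9-4=5, 6-9=-3, 9-6=3 -> [4, 5, -3, 3]
Stage 4 (ABS): |4|=4, |5|=5, |-3|=3, |3|=3 -> [4, 5, 3, 3]
Stage 5 (OFFSET -3): 4+-3=1, 5+-3=2, 3+-3=0, 3+-3=0 -> [1, 2, 0, 0]
Output sum: 3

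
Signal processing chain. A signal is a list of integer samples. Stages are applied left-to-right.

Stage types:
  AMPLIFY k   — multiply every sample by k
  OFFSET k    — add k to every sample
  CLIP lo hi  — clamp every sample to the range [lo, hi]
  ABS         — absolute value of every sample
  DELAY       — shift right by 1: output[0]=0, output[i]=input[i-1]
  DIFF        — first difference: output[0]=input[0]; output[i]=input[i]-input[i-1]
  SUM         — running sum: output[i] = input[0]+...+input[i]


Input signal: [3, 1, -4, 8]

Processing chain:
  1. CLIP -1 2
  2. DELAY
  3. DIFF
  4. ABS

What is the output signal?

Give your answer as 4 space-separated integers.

Answer: 0 2 1 2

Derivation:
Input: [3, 1, -4, 8]
Stage 1 (CLIP -1 2): clip(3,-1,2)=2, clip(1,-1,2)=1, clip(-4,-1,2)=-1, clip(8,-1,2)=2 -> [2, 1, -1, 2]
Stage 2 (DELAY): [0, 2, 1, -1] = [0, 2, 1, -1] -> [0, 2, 1, -1]
Stage 3 (DIFF): s[0]=0, 2-0=2, 1-2=-1, -1-1=-2 -> [0, 2, -1, -2]
Stage 4 (ABS): |0|=0, |2|=2, |-1|=1, |-2|=2 -> [0, 2, 1, 2]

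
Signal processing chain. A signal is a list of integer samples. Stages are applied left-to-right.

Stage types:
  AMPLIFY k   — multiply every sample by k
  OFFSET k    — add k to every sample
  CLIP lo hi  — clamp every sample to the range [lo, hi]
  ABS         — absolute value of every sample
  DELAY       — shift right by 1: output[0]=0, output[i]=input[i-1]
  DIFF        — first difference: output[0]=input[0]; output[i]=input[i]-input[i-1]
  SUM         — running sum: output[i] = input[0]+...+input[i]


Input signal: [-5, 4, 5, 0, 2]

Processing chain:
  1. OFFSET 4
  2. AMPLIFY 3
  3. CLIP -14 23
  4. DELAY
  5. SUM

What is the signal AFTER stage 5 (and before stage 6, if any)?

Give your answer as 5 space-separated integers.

Input: [-5, 4, 5, 0, 2]
Stage 1 (OFFSET 4): -5+4=-1, 4+4=8, 5+4=9, 0+4=4, 2+4=6 -> [-1, 8, 9, 4, 6]
Stage 2 (AMPLIFY 3): -1*3=-3, 8*3=24, 9*3=27, 4*3=12, 6*3=18 -> [-3, 24, 27, 12, 18]
Stage 3 (CLIP -14 23): clip(-3,-14,23)=-3, clip(24,-14,23)=23, clip(27,-14,23)=23, clip(12,-14,23)=12, clip(18,-14,23)=18 -> [-3, 23, 23, 12, 18]
Stage 4 (DELAY): [0, -3, 23, 23, 12] = [0, -3, 23, 23, 12] -> [0, -3, 23, 23, 12]
Stage 5 (SUM): sum[0..0]=0, sum[0..1]=-3, sum[0..2]=20, sum[0..3]=43, sum[0..4]=55 -> [0, -3, 20, 43, 55]

Answer: 0 -3 20 43 55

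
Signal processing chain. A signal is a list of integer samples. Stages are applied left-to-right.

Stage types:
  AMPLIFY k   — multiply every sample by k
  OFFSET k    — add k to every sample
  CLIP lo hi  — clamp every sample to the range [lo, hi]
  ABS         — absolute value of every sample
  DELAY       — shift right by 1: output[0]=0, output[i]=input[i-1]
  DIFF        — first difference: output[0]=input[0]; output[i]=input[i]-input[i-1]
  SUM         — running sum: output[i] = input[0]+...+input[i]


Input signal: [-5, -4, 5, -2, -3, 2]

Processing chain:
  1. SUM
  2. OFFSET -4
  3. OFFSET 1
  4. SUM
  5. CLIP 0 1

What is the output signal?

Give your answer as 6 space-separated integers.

Input: [-5, -4, 5, -2, -3, 2]
Stage 1 (SUM): sum[0..0]=-5, sum[0..1]=-9, sum[0..2]=-4, sum[0..3]=-6, sum[0..4]=-9, sum[0..5]=-7 -> [-5, -9, -4, -6, -9, -7]
Stage 2 (OFFSET -4): -5+-4=-9, -9+-4=-13, -4+-4=-8, -6+-4=-10, -9+-4=-13, -7+-4=-11 -> [-9, -13, -8, -10, -13, -11]
Stage 3 (OFFSET 1): -9+1=-8, -13+1=-12, -8+1=-7, -10+1=-9, -13+1=-12, -11+1=-10 -> [-8, -12, -7, -9, -12, -10]
Stage 4 (SUM): sum[0..0]=-8, sum[0..1]=-20, sum[0..2]=-27, sum[0..3]=-36, sum[0..4]=-48, sum[0..5]=-58 -> [-8, -20, -27, -36, -48, -58]
Stage 5 (CLIP 0 1): clip(-8,0,1)=0, clip(-20,0,1)=0, clip(-27,0,1)=0, clip(-36,0,1)=0, clip(-48,0,1)=0, clip(-58,0,1)=0 -> [0, 0, 0, 0, 0, 0]

Answer: 0 0 0 0 0 0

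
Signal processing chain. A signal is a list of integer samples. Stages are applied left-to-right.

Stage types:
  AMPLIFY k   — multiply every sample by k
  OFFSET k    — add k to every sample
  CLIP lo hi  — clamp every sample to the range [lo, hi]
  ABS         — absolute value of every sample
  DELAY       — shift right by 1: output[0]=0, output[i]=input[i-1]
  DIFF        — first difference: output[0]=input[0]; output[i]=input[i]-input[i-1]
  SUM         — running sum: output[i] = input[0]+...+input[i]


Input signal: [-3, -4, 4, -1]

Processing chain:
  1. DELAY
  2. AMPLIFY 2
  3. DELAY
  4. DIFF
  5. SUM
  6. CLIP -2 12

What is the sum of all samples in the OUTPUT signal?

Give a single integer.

Answer: -4

Derivation:
Input: [-3, -4, 4, -1]
Stage 1 (DELAY): [0, -3, -4, 4] = [0, -3, -4, 4] -> [0, -3, -4, 4]
Stage 2 (AMPLIFY 2): 0*2=0, -3*2=-6, -4*2=-8, 4*2=8 -> [0, -6, -8, 8]
Stage 3 (DELAY): [0, 0, -6, -8] = [0, 0, -6, -8] -> [0, 0, -6, -8]
Stage 4 (DIFF): s[0]=0, 0-0=0, -6-0=-6, -8--6=-2 -> [0, 0, -6, -2]
Stage 5 (SUM): sum[0..0]=0, sum[0..1]=0, sum[0..2]=-6, sum[0..3]=-8 -> [0, 0, -6, -8]
Stage 6 (CLIP -2 12): clip(0,-2,12)=0, clip(0,-2,12)=0, clip(-6,-2,12)=-2, clip(-8,-2,12)=-2 -> [0, 0, -2, -2]
Output sum: -4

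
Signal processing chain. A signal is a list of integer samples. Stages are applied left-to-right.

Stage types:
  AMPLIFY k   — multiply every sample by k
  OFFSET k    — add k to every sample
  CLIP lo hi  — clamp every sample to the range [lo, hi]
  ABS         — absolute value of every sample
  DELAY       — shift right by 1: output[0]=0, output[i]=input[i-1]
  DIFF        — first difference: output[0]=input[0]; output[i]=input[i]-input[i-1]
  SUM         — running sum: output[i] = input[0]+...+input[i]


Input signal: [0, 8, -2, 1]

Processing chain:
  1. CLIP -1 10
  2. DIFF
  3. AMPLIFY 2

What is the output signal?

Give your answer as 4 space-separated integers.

Answer: 0 16 -18 4

Derivation:
Input: [0, 8, -2, 1]
Stage 1 (CLIP -1 10): clip(0,-1,10)=0, clip(8,-1,10)=8, clip(-2,-1,10)=-1, clip(1,-1,10)=1 -> [0, 8, -1, 1]
Stage 2 (DIFF): s[0]=0, 8-0=8, -1-8=-9, 1--1=2 -> [0, 8, -9, 2]
Stage 3 (AMPLIFY 2): 0*2=0, 8*2=16, -9*2=-18, 2*2=4 -> [0, 16, -18, 4]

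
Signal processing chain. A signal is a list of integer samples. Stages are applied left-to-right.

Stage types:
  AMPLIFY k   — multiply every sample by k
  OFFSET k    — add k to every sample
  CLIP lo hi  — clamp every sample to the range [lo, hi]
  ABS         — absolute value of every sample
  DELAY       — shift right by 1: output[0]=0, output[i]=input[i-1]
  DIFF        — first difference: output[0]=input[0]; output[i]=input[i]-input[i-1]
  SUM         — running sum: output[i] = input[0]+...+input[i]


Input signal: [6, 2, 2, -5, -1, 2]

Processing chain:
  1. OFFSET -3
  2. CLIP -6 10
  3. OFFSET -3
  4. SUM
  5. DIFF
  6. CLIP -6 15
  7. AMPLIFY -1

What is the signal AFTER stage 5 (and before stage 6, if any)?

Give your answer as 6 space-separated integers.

Answer: 0 -4 -4 -9 -7 -4

Derivation:
Input: [6, 2, 2, -5, -1, 2]
Stage 1 (OFFSET -3): 6+-3=3, 2+-3=-1, 2+-3=-1, -5+-3=-8, -1+-3=-4, 2+-3=-1 -> [3, -1, -1, -8, -4, -1]
Stage 2 (CLIP -6 10): clip(3,-6,10)=3, clip(-1,-6,10)=-1, clip(-1,-6,10)=-1, clip(-8,-6,10)=-6, clip(-4,-6,10)=-4, clip(-1,-6,10)=-1 -> [3, -1, -1, -6, -4, -1]
Stage 3 (OFFSET -3): 3+-3=0, -1+-3=-4, -1+-3=-4, -6+-3=-9, -4+-3=-7, -1+-3=-4 -> [0, -4, -4, -9, -7, -4]
Stage 4 (SUM): sum[0..0]=0, sum[0..1]=-4, sum[0..2]=-8, sum[0..3]=-17, sum[0..4]=-24, sum[0..5]=-28 -> [0, -4, -8, -17, -24, -28]
Stage 5 (DIFF): s[0]=0, -4-0=-4, -8--4=-4, -17--8=-9, -24--17=-7, -28--24=-4 -> [0, -4, -4, -9, -7, -4]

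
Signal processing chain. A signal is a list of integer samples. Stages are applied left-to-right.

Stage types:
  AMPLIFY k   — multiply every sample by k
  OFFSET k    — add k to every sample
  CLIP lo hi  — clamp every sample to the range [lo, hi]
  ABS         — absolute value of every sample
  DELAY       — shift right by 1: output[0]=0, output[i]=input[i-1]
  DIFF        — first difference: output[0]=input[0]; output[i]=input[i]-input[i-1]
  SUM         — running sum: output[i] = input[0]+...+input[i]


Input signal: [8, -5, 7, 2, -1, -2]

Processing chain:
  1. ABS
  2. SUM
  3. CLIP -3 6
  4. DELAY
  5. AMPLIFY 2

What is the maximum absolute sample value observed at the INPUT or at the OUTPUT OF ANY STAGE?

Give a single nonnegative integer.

Answer: 25

Derivation:
Input: [8, -5, 7, 2, -1, -2] (max |s|=8)
Stage 1 (ABS): |8|=8, |-5|=5, |7|=7, |2|=2, |-1|=1, |-2|=2 -> [8, 5, 7, 2, 1, 2] (max |s|=8)
Stage 2 (SUM): sum[0..0]=8, sum[0..1]=13, sum[0..2]=20, sum[0..3]=22, sum[0..4]=23, sum[0..5]=25 -> [8, 13, 20, 22, 23, 25] (max |s|=25)
Stage 3 (CLIP -3 6): clip(8,-3,6)=6, clip(13,-3,6)=6, clip(20,-3,6)=6, clip(22,-3,6)=6, clip(23,-3,6)=6, clip(25,-3,6)=6 -> [6, 6, 6, 6, 6, 6] (max |s|=6)
Stage 4 (DELAY): [0, 6, 6, 6, 6, 6] = [0, 6, 6, 6, 6, 6] -> [0, 6, 6, 6, 6, 6] (max |s|=6)
Stage 5 (AMPLIFY 2): 0*2=0, 6*2=12, 6*2=12, 6*2=12, 6*2=12, 6*2=12 -> [0, 12, 12, 12, 12, 12] (max |s|=12)
Overall max amplitude: 25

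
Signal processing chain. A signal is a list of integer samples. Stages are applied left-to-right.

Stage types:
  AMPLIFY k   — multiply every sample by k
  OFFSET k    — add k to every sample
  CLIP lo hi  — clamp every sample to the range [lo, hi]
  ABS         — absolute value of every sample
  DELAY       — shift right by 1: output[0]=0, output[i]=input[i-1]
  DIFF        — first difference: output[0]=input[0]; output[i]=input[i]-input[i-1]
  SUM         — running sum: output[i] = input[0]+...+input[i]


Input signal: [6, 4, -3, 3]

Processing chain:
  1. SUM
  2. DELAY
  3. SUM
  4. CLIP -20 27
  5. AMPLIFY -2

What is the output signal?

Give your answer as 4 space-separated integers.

Answer: 0 -12 -32 -46

Derivation:
Input: [6, 4, -3, 3]
Stage 1 (SUM): sum[0..0]=6, sum[0..1]=10, sum[0..2]=7, sum[0..3]=10 -> [6, 10, 7, 10]
Stage 2 (DELAY): [0, 6, 10, 7] = [0, 6, 10, 7] -> [0, 6, 10, 7]
Stage 3 (SUM): sum[0..0]=0, sum[0..1]=6, sum[0..2]=16, sum[0..3]=23 -> [0, 6, 16, 23]
Stage 4 (CLIP -20 27): clip(0,-20,27)=0, clip(6,-20,27)=6, clip(16,-20,27)=16, clip(23,-20,27)=23 -> [0, 6, 16, 23]
Stage 5 (AMPLIFY -2): 0*-2=0, 6*-2=-12, 16*-2=-32, 23*-2=-46 -> [0, -12, -32, -46]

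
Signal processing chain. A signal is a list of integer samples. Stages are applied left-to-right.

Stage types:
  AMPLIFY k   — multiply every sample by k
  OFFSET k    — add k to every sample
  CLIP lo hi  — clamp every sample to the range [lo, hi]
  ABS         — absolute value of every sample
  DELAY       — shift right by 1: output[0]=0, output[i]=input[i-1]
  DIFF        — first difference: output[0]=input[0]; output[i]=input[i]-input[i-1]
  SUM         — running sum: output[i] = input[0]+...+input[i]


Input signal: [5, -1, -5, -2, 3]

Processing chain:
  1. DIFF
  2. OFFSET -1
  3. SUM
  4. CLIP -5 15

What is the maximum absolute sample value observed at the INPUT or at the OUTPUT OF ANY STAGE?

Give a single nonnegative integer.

Answer: 8

Derivation:
Input: [5, -1, -5, -2, 3] (max |s|=5)
Stage 1 (DIFF): s[0]=5, -1-5=-6, -5--1=-4, -2--5=3, 3--2=5 -> [5, -6, -4, 3, 5] (max |s|=6)
Stage 2 (OFFSET -1): 5+-1=4, -6+-1=-7, -4+-1=-5, 3+-1=2, 5+-1=4 -> [4, -7, -5, 2, 4] (max |s|=7)
Stage 3 (SUM): sum[0..0]=4, sum[0..1]=-3, sum[0..2]=-8, sum[0..3]=-6, sum[0..4]=-2 -> [4, -3, -8, -6, -2] (max |s|=8)
Stage 4 (CLIP -5 15): clip(4,-5,15)=4, clip(-3,-5,15)=-3, clip(-8,-5,15)=-5, clip(-6,-5,15)=-5, clip(-2,-5,15)=-2 -> [4, -3, -5, -5, -2] (max |s|=5)
Overall max amplitude: 8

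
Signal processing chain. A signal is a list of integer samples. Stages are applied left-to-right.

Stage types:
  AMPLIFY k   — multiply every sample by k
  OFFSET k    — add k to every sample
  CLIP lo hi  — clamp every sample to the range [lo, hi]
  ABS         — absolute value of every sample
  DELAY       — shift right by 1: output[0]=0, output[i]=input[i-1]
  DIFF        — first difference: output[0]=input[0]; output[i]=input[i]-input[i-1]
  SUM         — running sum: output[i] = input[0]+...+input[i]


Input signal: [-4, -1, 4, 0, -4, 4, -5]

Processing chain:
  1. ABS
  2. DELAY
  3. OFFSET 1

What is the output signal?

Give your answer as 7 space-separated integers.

Input: [-4, -1, 4, 0, -4, 4, -5]
Stage 1 (ABS): |-4|=4, |-1|=1, |4|=4, |0|=0, |-4|=4, |4|=4, |-5|=5 -> [4, 1, 4, 0, 4, 4, 5]
Stage 2 (DELAY): [0, 4, 1, 4, 0, 4, 4] = [0, 4, 1, 4, 0, 4, 4] -> [0, 4, 1, 4, 0, 4, 4]
Stage 3 (OFFSET 1): 0+1=1, 4+1=5, 1+1=2, 4+1=5, 0+1=1, 4+1=5, 4+1=5 -> [1, 5, 2, 5, 1, 5, 5]

Answer: 1 5 2 5 1 5 5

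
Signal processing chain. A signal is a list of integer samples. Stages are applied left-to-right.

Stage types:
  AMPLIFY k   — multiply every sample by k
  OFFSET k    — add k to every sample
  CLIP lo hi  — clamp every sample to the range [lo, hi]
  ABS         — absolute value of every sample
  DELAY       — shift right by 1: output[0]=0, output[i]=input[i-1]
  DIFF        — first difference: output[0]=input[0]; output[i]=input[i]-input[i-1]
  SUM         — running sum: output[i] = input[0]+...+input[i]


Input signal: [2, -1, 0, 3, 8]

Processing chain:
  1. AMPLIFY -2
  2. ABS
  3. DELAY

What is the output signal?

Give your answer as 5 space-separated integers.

Input: [2, -1, 0, 3, 8]
Stage 1 (AMPLIFY -2): 2*-2=-4, -1*-2=2, 0*-2=0, 3*-2=-6, 8*-2=-16 -> [-4, 2, 0, -6, -16]
Stage 2 (ABS): |-4|=4, |2|=2, |0|=0, |-6|=6, |-16|=16 -> [4, 2, 0, 6, 16]
Stage 3 (DELAY): [0, 4, 2, 0, 6] = [0, 4, 2, 0, 6] -> [0, 4, 2, 0, 6]

Answer: 0 4 2 0 6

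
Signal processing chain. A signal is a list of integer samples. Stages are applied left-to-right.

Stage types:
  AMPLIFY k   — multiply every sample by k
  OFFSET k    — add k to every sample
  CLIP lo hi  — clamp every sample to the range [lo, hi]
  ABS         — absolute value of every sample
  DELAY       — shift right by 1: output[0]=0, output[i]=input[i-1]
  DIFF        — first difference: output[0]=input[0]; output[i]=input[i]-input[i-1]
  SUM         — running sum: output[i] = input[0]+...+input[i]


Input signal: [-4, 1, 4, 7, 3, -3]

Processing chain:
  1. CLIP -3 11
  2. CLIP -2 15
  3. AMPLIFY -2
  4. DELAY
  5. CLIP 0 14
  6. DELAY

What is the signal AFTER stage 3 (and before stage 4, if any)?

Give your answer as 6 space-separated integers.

Input: [-4, 1, 4, 7, 3, -3]
Stage 1 (CLIP -3 11): clip(-4,-3,11)=-3, clip(1,-3,11)=1, clip(4,-3,11)=4, clip(7,-3,11)=7, clip(3,-3,11)=3, clip(-3,-3,11)=-3 -> [-3, 1, 4, 7, 3, -3]
Stage 2 (CLIP -2 15): clip(-3,-2,15)=-2, clip(1,-2,15)=1, clip(4,-2,15)=4, clip(7,-2,15)=7, clip(3,-2,15)=3, clip(-3,-2,15)=-2 -> [-2, 1, 4, 7, 3, -2]
Stage 3 (AMPLIFY -2): -2*-2=4, 1*-2=-2, 4*-2=-8, 7*-2=-14, 3*-2=-6, -2*-2=4 -> [4, -2, -8, -14, -6, 4]

Answer: 4 -2 -8 -14 -6 4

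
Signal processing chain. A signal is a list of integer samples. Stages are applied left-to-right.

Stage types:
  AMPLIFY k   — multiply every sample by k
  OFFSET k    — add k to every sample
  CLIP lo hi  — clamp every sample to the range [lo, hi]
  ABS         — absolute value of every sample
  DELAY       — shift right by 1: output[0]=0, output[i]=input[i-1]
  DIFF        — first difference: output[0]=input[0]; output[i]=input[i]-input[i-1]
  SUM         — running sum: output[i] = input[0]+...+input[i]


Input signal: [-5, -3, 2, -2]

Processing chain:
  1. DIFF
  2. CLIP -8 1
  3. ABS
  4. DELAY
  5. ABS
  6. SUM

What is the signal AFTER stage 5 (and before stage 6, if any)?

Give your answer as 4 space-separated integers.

Input: [-5, -3, 2, -2]
Stage 1 (DIFF): s[0]=-5, -3--5=2, 2--3=5, -2-2=-4 -> [-5, 2, 5, -4]
Stage 2 (CLIP -8 1): clip(-5,-8,1)=-5, clip(2,-8,1)=1, clip(5,-8,1)=1, clip(-4,-8,1)=-4 -> [-5, 1, 1, -4]
Stage 3 (ABS): |-5|=5, |1|=1, |1|=1, |-4|=4 -> [5, 1, 1, 4]
Stage 4 (DELAY): [0, 5, 1, 1] = [0, 5, 1, 1] -> [0, 5, 1, 1]
Stage 5 (ABS): |0|=0, |5|=5, |1|=1, |1|=1 -> [0, 5, 1, 1]

Answer: 0 5 1 1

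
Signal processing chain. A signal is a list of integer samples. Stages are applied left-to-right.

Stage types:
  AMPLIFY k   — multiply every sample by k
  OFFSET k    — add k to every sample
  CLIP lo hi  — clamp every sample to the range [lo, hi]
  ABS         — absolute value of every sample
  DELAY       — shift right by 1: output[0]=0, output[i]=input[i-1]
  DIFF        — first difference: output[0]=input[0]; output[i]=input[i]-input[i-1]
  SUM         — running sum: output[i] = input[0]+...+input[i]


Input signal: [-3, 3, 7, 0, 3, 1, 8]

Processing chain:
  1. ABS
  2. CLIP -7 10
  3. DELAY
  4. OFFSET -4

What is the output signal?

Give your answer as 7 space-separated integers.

Input: [-3, 3, 7, 0, 3, 1, 8]
Stage 1 (ABS): |-3|=3, |3|=3, |7|=7, |0|=0, |3|=3, |1|=1, |8|=8 -> [3, 3, 7, 0, 3, 1, 8]
Stage 2 (CLIP -7 10): clip(3,-7,10)=3, clip(3,-7,10)=3, clip(7,-7,10)=7, clip(0,-7,10)=0, clip(3,-7,10)=3, clip(1,-7,10)=1, clip(8,-7,10)=8 -> [3, 3, 7, 0, 3, 1, 8]
Stage 3 (DELAY): [0, 3, 3, 7, 0, 3, 1] = [0, 3, 3, 7, 0, 3, 1] -> [0, 3, 3, 7, 0, 3, 1]
Stage 4 (OFFSET -4): 0+-4=-4, 3+-4=-1, 3+-4=-1, 7+-4=3, 0+-4=-4, 3+-4=-1, 1+-4=-3 -> [-4, -1, -1, 3, -4, -1, -3]

Answer: -4 -1 -1 3 -4 -1 -3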